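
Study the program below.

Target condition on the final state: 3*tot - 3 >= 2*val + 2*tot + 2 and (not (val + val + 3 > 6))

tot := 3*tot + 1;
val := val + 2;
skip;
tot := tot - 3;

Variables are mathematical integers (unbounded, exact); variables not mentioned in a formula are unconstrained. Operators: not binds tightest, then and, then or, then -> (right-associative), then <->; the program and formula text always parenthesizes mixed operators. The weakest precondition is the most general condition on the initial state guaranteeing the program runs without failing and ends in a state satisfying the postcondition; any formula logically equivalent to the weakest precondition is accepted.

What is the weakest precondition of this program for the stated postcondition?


Working backward. After the program, the postcondition 3*tot - 3 >= 2*val + 2*tot + 2 and (not (val + val + 3 > 6)) must hold; in canonical form it is tot >= 2*val + 5 and (not (2*val > 3)).
Before tot := tot - 3: tot >= 2*val + 8 and (not (2*val > 3))
Before skip: tot >= 2*val + 8 and (not (2*val > 3))
Before val := val + 2: tot >= 2*val + 12 and (not (2*val > -1))
Before tot := 3*tot + 1: 3*tot >= 2*val + 11 and (not (2*val > -1))
Answer: WP = 3*tot >= 2*val + 11 and (not (2*val > -1))


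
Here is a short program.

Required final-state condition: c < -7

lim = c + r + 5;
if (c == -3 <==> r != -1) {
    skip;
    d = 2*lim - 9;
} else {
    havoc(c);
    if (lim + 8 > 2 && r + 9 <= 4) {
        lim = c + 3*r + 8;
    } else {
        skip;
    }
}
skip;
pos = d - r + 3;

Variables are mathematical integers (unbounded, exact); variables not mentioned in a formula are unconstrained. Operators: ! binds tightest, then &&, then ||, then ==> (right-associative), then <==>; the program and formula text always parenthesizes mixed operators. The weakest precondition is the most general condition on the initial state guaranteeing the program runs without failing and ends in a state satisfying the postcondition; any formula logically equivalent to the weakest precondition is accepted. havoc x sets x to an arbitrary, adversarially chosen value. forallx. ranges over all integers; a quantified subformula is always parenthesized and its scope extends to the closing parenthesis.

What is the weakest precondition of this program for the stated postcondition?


Working backward. After the program, c < -7 must hold.
Before pos := d - r + 3: c < -7
Before skip: c < -7
Then branch requires c < -7; else branch requires forall c_1. (((lim > -6 && r <= -5) ==> c_1 < -7) && ((!(lim > -6 && r <= -5)) ==> c_1 < -7)).
Before the if: ((c == -3 <==> r != -1) ==> c < -7) && ((!(c == -3 <==> r != -1)) ==> (forall c_1. (((lim > -6 && r <= -5) ==> c_1 < -7) && ((!(lim > -6 && r <= -5)) ==> c_1 < -7))))
Before lim := c + r + 5: ((c == -3 <==> r != -1) ==> c < -7) && ((!(c == -3 <==> r != -1)) ==> (forall c_1. (((c + r > -11 && r <= -5) ==> c_1 < -7) && ((!(c + r > -11 && r <= -5)) ==> c_1 < -7))))
Answer: WP = ((c == -3 <==> r != -1) ==> c < -7) && ((!(c == -3 <==> r != -1)) ==> (forall c_1. (((c + r > -11 && r <= -5) ==> c_1 < -7) && ((!(c + r > -11 && r <= -5)) ==> c_1 < -7))))


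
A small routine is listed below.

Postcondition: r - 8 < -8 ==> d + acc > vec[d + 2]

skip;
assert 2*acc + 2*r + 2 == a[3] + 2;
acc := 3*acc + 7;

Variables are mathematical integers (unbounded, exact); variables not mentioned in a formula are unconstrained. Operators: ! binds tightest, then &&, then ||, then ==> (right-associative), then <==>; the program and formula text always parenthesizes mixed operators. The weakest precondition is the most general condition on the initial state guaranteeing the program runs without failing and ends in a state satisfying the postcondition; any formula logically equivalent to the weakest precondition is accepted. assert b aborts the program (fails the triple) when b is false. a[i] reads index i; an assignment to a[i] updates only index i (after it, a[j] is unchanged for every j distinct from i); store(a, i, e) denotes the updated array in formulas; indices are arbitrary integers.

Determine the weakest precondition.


Working backward. After the program, the postcondition r - 8 < -8 ==> d + acc > vec[d + 2] must hold; in canonical form it is r < 0 ==> acc + d > vec[d + 2].
Before acc := 3*acc + 7: r < 0 ==> 3*acc + d > vec[d + 2] - 7
Before assert 2*acc + 2*r + 2 == a[3] + 2: 2*acc + 2*r == a[3] && (r < 0 ==> 3*acc + d > vec[d + 2] - 7)
Before skip: 2*acc + 2*r == a[3] && (r < 0 ==> 3*acc + d > vec[d + 2] - 7)
Answer: WP = 2*acc + 2*r == a[3] && (r < 0 ==> 3*acc + d > vec[d + 2] - 7)


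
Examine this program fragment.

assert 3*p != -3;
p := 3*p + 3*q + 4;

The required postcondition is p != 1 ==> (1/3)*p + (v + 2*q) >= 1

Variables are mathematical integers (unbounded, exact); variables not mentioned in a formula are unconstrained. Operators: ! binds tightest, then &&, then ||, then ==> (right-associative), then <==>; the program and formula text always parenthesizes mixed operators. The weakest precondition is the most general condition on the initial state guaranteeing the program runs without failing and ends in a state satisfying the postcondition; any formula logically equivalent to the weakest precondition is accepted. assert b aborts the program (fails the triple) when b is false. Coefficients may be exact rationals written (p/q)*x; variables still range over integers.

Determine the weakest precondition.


Working backward. After the program, the postcondition p != 1 ==> (1/3)*p + (v + 2*q) >= 1 must hold; in canonical form it is p != 1 ==> (1/3)*p + 2*q + v >= 1.
Before p := 3*p + 3*q + 4: 3*p + 3*q != -3 ==> p + 3*q + v >= -1/3
Before assert 3*p != -3: 3*p != -3 && (3*p + 3*q != -3 ==> p + 3*q + v >= -1/3)
Answer: WP = 3*p != -3 && (3*p + 3*q != -3 ==> p + 3*q + v >= -1/3)


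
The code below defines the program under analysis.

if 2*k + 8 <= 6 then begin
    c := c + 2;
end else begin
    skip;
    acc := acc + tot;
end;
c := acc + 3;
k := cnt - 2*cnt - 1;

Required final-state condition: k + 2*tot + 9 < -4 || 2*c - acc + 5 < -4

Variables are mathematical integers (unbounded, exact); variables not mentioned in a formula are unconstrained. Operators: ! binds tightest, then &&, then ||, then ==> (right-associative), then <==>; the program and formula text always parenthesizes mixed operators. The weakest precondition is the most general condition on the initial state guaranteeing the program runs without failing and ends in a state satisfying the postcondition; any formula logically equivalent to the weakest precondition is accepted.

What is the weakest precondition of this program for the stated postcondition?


Working backward. After the program, the postcondition k + 2*tot + 9 < -4 || 2*c - acc + 5 < -4 must hold; in canonical form it is k + 2*tot < -13 || 2*c < acc - 9.
Before k := cnt - 2*cnt - 1: 2*tot < cnt - 12 || 2*c < acc - 9
Before c := acc + 3: 2*tot < cnt - 12 || acc < -15
Then branch requires 2*tot < cnt - 12 || acc < -15; else branch requires 2*tot < cnt - 12 || acc + tot < -15.
Before the if: (2*k <= -2 ==> (2*tot < cnt - 12 || acc < -15)) && ((!(2*k <= -2)) ==> (2*tot < cnt - 12 || acc + tot < -15))
Answer: WP = (2*k <= -2 ==> (2*tot < cnt - 12 || acc < -15)) && ((!(2*k <= -2)) ==> (2*tot < cnt - 12 || acc + tot < -15))


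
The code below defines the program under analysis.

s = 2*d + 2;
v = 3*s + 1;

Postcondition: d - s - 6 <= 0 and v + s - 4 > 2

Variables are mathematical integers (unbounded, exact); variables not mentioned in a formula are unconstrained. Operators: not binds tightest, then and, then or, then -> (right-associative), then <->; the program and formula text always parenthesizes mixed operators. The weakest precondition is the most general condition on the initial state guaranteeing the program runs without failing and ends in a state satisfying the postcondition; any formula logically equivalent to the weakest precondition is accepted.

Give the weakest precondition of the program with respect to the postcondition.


Working backward. After the program, the postcondition d - s - 6 <= 0 and v + s - 4 > 2 must hold; in canonical form it is d <= s + 6 and s + v > 6.
Before v := 3*s + 1: d <= s + 6 and 4*s > 5
Before s := 2*d + 2: d >= -8 and 8*d > -3
Answer: WP = d >= -8 and 8*d > -3


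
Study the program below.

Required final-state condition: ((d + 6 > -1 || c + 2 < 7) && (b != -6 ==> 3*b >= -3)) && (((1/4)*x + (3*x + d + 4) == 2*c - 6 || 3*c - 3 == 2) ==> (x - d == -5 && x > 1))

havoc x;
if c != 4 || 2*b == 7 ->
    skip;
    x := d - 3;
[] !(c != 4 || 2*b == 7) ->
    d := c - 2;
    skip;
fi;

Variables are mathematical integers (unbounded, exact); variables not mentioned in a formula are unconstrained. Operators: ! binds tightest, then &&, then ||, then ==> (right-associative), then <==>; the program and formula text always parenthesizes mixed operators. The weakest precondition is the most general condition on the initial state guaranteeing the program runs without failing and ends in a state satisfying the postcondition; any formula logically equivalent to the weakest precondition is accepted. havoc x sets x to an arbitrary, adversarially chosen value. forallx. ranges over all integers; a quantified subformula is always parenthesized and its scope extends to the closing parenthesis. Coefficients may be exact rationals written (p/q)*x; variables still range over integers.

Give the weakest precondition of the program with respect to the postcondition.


Working backward. After the program, the postcondition ((d + 6 > -1 || c + 2 < 7) && (b != -6 ==> 3*b >= -3)) && (((1/4)*x + (3*x + d + 4) == 2*c - 6 || 3*c - 3 == 2) ==> (x - d == -5 && x > 1)) must hold; in canonical form it is (d > -7 || c < 5) && (b != -6 ==> 3*b >= -3) && ((d + (13/4)*x == 2*c - 10 || 3*c == 5) ==> (x == d - 5 && x > 1)).
Then branch requires (d > -7 || c < 5) && (b != -6 ==> 3*b >= -3) && (!((17/4)*d == 2*c - 1/4 || 3*c == 5)); else branch requires (c > -5 || c < 5) && (b != -6 ==> 3*b >= -3) && (((13/4)*x == c - 8 || 3*c == 5) ==> (x == c - 7 && x > 1)).
Before the if: ((c != 4 || 2*b == 7) ==> ((d > -7 || c < 5) && (b != -6 ==> 3*b >= -3) && (!((17/4)*d == 2*c - 1/4 || 3*c == 5)))) && ((!(c != 4 || 2*b == 7)) ==> ((c > -5 || c < 5) && (b != -6 ==> 3*b >= -3) && (((13/4)*x == c - 8 || 3*c == 5) ==> (x == c - 7 && x > 1))))
Before havoc x: forall x_1. (((c != 4 || 2*b == 7) ==> ((d > -7 || c < 5) && (b != -6 ==> 3*b >= -3) && (!((17/4)*d == 2*c - 1/4 || 3*c == 5)))) && ((!(c != 4 || 2*b == 7)) ==> ((c > -5 || c < 5) && (b != -6 ==> 3*b >= -3) && (((13/4)*x_1 == c - 8 || 3*c == 5) ==> (x_1 == c - 7 && x_1 > 1)))))
Answer: WP = forall x_1. (((c != 4 || 2*b == 7) ==> ((d > -7 || c < 5) && (b != -6 ==> 3*b >= -3) && (!((17/4)*d == 2*c - 1/4 || 3*c == 5)))) && ((!(c != 4 || 2*b == 7)) ==> ((c > -5 || c < 5) && (b != -6 ==> 3*b >= -3) && (((13/4)*x_1 == c - 8 || 3*c == 5) ==> (x_1 == c - 7 && x_1 > 1)))))


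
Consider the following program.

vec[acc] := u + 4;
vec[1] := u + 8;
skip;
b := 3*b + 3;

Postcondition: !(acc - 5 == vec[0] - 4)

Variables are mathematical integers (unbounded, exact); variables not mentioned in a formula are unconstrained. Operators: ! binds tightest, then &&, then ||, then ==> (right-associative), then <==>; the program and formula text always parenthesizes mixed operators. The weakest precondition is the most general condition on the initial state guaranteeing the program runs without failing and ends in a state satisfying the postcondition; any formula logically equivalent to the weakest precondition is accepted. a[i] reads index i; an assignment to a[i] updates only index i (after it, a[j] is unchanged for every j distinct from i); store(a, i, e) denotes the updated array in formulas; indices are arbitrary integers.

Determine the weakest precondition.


Working backward. After the program, the postcondition !(acc - 5 == vec[0] - 4) must hold; in canonical form it is !(acc == vec[0] + 1).
Before b := 3*b + 3: !(acc == vec[0] + 1)
Before skip: !(acc == vec[0] + 1)
Before vec[1] := u + 8: !(acc == vec[0] + 1)
Before vec[acc] := u + 4: !(acc == store(vec, acc, u + 4)[0] + 1)
Answer: WP = !(acc == store(vec, acc, u + 4)[0] + 1)


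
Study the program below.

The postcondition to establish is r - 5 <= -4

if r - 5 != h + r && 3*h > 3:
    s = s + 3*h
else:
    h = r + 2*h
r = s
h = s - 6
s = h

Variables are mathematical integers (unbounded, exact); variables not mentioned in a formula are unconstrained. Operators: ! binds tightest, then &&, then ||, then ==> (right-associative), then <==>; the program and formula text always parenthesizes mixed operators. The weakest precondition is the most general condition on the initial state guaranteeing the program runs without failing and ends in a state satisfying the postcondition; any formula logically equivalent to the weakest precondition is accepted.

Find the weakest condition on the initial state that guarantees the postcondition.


Working backward. After the program, the postcondition r - 5 <= -4 must hold; in canonical form it is r <= 1.
Before s := h: r <= 1
Before h := s - 6: r <= 1
Before r := s: s <= 1
Then branch requires 3*h + s <= 1; else branch requires s <= 1.
Before the if: ((h != -5 && 3*h > 3) ==> 3*h + s <= 1) && ((!(h != -5 && 3*h > 3)) ==> s <= 1)
Answer: WP = ((h != -5 && 3*h > 3) ==> 3*h + s <= 1) && ((!(h != -5 && 3*h > 3)) ==> s <= 1)


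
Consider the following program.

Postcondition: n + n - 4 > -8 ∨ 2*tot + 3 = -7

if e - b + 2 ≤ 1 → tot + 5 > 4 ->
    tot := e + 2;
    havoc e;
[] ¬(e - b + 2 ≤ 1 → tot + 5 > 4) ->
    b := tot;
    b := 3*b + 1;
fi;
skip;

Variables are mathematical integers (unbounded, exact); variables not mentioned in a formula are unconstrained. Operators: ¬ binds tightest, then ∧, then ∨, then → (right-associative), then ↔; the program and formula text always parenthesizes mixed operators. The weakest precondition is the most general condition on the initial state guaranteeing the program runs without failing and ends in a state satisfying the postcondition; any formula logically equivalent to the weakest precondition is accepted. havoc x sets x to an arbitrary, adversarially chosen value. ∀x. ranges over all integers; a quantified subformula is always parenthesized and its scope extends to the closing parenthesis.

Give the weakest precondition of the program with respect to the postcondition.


Working backward. After the program, the postcondition n + n - 4 > -8 ∨ 2*tot + 3 = -7 must hold; in canonical form it is 2*n > -4 ∨ 2*tot = -10.
Before skip: 2*n > -4 ∨ 2*tot = -10
Then branch requires 2*n > -4 ∨ 2*e = -14; else branch requires 2*n > -4 ∨ 2*tot = -10.
Before the if: ((e ≤ b - 1 → tot > -1) → (2*n > -4 ∨ 2*e = -14)) ∧ ((¬(e ≤ b - 1 → tot > -1)) → (2*n > -4 ∨ 2*tot = -10))
Answer: WP = ((e ≤ b - 1 → tot > -1) → (2*n > -4 ∨ 2*e = -14)) ∧ ((¬(e ≤ b - 1 → tot > -1)) → (2*n > -4 ∨ 2*tot = -10))


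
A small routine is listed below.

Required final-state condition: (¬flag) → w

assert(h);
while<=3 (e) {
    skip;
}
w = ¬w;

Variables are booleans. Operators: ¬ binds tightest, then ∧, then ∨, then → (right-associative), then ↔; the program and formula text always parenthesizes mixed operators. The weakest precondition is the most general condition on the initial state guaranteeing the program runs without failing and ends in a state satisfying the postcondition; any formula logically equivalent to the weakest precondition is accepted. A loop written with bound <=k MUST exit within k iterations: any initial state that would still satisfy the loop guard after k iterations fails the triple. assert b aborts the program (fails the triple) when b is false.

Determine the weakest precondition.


Working backward. After the program, (¬flag) → w must hold.
Before w := ¬w: (¬flag) → (¬w)
Before the loop (bound <=3), unroll the exhaustion recursion (WP_0 = exit-now case; WP_j = one more guarded iteration, up to j = 3):
  WP_0: (¬e) ∧ ((¬flag) → (¬w))
  WP_1: (e → ((¬e) ∧ ((¬flag) → (¬w)))) ∧ ((¬e) → ((¬flag) → (¬w)))
  WP_2: (e → ((e → ((¬e) ∧ ((¬flag) → (¬w)))) ∧ ((¬e) → ((¬flag) → (¬w))))) ∧ ((¬e) → ((¬flag) → (¬w)))
  WP_3: (e → ((e → ((e → ((¬e) ∧ ((¬flag) → (¬w)))) ∧ ((¬e) → ((¬flag) → (¬w))))) ∧ ((¬e) → ((¬flag) → (¬w))))) ∧ ((¬e) → ((¬flag) → (¬w)))
So before the loop: (e → ((e → ((e → ((¬e) ∧ ((¬flag) → (¬w)))) ∧ ((¬e) → ((¬flag) → (¬w))))) ∧ ((¬e) → ((¬flag) → (¬w))))) ∧ ((¬e) → ((¬flag) → (¬w)))
Before assert h: h ∧ (e → ((e → ((e → ((¬e) ∧ ((¬flag) → (¬w)))) ∧ ((¬e) → ((¬flag) → (¬w))))) ∧ ((¬e) → ((¬flag) → (¬w))))) ∧ ((¬e) → ((¬flag) → (¬w)))
Answer: WP = h ∧ (e → ((e → ((e → ((¬e) ∧ ((¬flag) → (¬w)))) ∧ ((¬e) → ((¬flag) → (¬w))))) ∧ ((¬e) → ((¬flag) → (¬w))))) ∧ ((¬e) → ((¬flag) → (¬w)))


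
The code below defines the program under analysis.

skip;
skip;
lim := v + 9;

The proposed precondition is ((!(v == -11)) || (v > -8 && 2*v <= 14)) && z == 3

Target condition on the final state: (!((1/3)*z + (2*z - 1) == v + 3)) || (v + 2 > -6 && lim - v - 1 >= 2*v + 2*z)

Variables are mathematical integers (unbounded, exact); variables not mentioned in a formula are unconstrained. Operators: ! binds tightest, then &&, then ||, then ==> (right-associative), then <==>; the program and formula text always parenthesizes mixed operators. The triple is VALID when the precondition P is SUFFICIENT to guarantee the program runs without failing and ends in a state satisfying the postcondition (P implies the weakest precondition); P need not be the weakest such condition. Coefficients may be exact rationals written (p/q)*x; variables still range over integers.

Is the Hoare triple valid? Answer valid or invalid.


Working backward. After the program, the postcondition (!((1/3)*z + (2*z - 1) == v + 3)) || (v + 2 > -6 && lim - v - 1 >= 2*v + 2*z) must hold; in canonical form it is (!((7/3)*z == v + 4)) || (v > -8 && lim >= 3*v + 2*z + 1).
Before lim := v + 9: (!((7/3)*z == v + 4)) || (v > -8 && 2*v + 2*z <= 8)
Before skip: (!((7/3)*z == v + 4)) || (v > -8 && 2*v + 2*z <= 8)
Before skip: (!((7/3)*z == v + 4)) || (v > -8 && 2*v + 2*z <= 8)
The weakest precondition is (!((7/3)*z == v + 4)) || (v > -8 && 2*v + 2*z <= 8).
Check whether ((!(v == -11)) || (v > -8 && 2*v <= 14)) && z == 3 implies it.
Countermodel: at the initial state v = 3, z = 3, the precondition holds but the weakest precondition fails.
Answer: invalid


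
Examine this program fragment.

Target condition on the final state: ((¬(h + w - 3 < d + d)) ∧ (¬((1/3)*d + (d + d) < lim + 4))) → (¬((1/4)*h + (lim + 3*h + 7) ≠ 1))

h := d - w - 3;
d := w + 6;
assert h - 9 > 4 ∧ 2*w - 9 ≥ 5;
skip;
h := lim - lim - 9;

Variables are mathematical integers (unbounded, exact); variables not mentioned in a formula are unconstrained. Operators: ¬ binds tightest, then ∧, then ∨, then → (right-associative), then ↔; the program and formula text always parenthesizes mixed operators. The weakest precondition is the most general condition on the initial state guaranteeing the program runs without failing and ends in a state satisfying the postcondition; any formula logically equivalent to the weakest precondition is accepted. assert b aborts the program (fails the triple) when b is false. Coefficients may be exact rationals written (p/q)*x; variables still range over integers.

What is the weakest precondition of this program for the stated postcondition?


Working backward. After the program, the postcondition ((¬(h + w - 3 < d + d)) ∧ (¬((1/3)*d + (d + d) < lim + 4))) → (¬((1/4)*h + (lim + 3*h + 7) ≠ 1)) must hold; in canonical form it is ((¬(h + w < 2*d + 3)) ∧ (¬((7/3)*d < lim + 4))) → (¬((13/4)*h + lim ≠ -6)).
Before h := lim - lim - 9: ((¬(w < 2*d + 12)) ∧ (¬((7/3)*d < lim + 4))) → (¬(lim ≠ 93/4))
Before skip: ((¬(w < 2*d + 12)) ∧ (¬((7/3)*d < lim + 4))) → (¬(lim ≠ 93/4))
Before assert h - 9 > 4 ∧ 2*w - 9 ≥ 5: h > 13 ∧ 2*w ≥ 14 ∧ (((¬(w < 2*d + 12)) ∧ (¬((7/3)*d < lim + 4))) → (¬(lim ≠ 93/4)))
Before d := w + 6: h > 13 ∧ 2*w ≥ 14 ∧ (((¬(w > -24)) ∧ (¬((7/3)*w < lim - 10))) → (¬(lim ≠ 93/4)))
Before h := d - w - 3: d > w + 16 ∧ 2*w ≥ 14 ∧ (((¬(w > -24)) ∧ (¬((7/3)*w < lim - 10))) → (¬(lim ≠ 93/4)))
Answer: WP = d > w + 16 ∧ 2*w ≥ 14 ∧ (((¬(w > -24)) ∧ (¬((7/3)*w < lim - 10))) → (¬(lim ≠ 93/4)))


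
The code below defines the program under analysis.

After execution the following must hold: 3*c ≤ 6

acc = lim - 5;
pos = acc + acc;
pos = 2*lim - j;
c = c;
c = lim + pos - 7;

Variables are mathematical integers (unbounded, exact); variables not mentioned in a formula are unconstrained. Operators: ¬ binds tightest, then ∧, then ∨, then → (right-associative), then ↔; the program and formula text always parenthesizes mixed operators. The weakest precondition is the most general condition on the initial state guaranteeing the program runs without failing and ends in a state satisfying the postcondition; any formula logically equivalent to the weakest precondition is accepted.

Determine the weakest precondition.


Working backward. After the program, 3*c ≤ 6 must hold.
Before c := lim + pos - 7: 3*lim + 3*pos ≤ 27
Before c := c: 3*lim + 3*pos ≤ 27
Before pos := 2*lim - j: 9*lim ≤ 3*j + 27
Before pos := acc + acc: 9*lim ≤ 3*j + 27
Before acc := lim - 5: 9*lim ≤ 3*j + 27
Answer: WP = 9*lim ≤ 3*j + 27


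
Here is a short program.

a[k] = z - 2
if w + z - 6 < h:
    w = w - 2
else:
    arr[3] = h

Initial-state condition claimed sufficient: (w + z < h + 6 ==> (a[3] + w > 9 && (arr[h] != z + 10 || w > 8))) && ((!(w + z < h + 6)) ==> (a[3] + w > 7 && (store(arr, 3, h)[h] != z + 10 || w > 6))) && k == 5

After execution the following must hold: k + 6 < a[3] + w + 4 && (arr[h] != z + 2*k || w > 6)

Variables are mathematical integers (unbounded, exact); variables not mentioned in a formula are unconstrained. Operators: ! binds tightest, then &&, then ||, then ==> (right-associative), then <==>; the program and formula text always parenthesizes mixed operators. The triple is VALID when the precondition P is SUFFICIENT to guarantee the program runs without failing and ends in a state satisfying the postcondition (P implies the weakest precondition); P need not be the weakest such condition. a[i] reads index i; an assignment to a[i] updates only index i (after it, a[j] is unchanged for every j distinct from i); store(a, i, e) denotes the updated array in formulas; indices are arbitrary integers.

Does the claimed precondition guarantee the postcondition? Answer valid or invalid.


Working backward. After the program, the postcondition k + 6 < a[3] + w + 4 && (arr[h] != z + 2*k || w > 6) must hold; in canonical form it is k < a[3] + w - 2 && (arr[h] != 2*k + z || w > 6).
Then branch requires k < a[3] + w - 4 && (arr[h] != 2*k + z || w > 8); else branch requires k < a[3] + w - 2 && (store(arr, 3, h)[h] != 2*k + z || w > 6).
Before the if: (w + z < h + 6 ==> (k < a[3] + w - 4 && (arr[h] != 2*k + z || w > 8))) && ((!(w + z < h + 6)) ==> (k < a[3] + w - 2 && (store(arr, 3, h)[h] != 2*k + z || w > 6)))
Before a[k] := z - 2: (w + z < h + 6 ==> (k < store(a, k, z - 2)[3] + w - 4 && (arr[h] != 2*k + z || w > 8))) && ((!(w + z < h + 6)) ==> (k < store(a, k, z - 2)[3] + w - 2 && (store(arr, 3, h)[h] != 2*k + z || w > 6)))
The weakest precondition is (w + z < h + 6 ==> (k < store(a, k, z - 2)[3] + w - 4 && (arr[h] != 2*k + z || w > 8))) && ((!(w + z < h + 6)) ==> (k < store(a, k, z - 2)[3] + w - 2 && (store(arr, 3, h)[h] != 2*k + z || w > 6))).
Check whether (w + z < h + 6 ==> (a[3] + w > 9 && (arr[h] != z + 10 || w > 8))) && ((!(w + z < h + 6)) ==> (a[3] + w > 7 && (store(arr, 3, h)[h] != z + 10 || w > 6))) && k == 5 implies it.
Every state satisfying the precondition satisfies the weakest precondition: the implication holds.
Answer: valid


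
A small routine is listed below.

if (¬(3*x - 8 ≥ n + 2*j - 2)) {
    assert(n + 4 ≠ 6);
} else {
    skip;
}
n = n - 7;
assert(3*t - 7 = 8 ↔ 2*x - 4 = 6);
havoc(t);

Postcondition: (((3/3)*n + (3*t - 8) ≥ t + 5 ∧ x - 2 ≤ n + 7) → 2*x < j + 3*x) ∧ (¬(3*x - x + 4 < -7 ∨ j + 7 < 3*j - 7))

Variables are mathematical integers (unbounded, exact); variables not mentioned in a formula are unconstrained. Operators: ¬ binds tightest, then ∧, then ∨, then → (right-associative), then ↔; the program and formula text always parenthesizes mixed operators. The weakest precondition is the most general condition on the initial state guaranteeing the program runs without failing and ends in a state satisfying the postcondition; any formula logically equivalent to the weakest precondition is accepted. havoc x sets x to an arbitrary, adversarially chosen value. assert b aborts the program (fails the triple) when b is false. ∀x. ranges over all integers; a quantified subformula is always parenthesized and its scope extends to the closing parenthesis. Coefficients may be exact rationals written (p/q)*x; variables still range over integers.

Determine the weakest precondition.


Working backward. After the program, the postcondition (((3/3)*n + (3*t - 8) ≥ t + 5 ∧ x - 2 ≤ n + 7) → 2*x < j + 3*x) ∧ (¬(3*x - x + 4 < -7 ∨ j + 7 < 3*j - 7)) must hold; in canonical form it is ((n + 2*t ≥ 13 ∧ x ≤ n + 9) → j + x > 0) ∧ (¬(2*x < -11 ∨ 2*j > 14)).
Before havoc t: ∀t_1. (((n + 2*t_1 ≥ 13 ∧ x ≤ n + 9) → j + x > 0) ∧ (¬(2*x < -11 ∨ 2*j > 14)))
Before assert 3*t - 7 = 8 ↔ 2*x - 4 = 6: (3*t = 15 ↔ 2*x = 10) ∧ (∀t_1. (((n + 2*t_1 ≥ 13 ∧ x ≤ n + 9) → j + x > 0) ∧ (¬(2*x < -11 ∨ 2*j > 14))))
Before n := n - 7: (3*t = 15 ↔ 2*x = 10) ∧ (∀t_1. (((n + 2*t_1 ≥ 20 ∧ x ≤ n + 2) → j + x > 0) ∧ (¬(2*x < -11 ∨ 2*j > 14))))
Then branch requires n ≠ 2 ∧ (3*t = 15 ↔ 2*x = 10) ∧ (∀t_1. (((n + 2*t_1 ≥ 20 ∧ x ≤ n + 2) → j + x > 0) ∧ (¬(2*x < -11 ∨ 2*j > 14)))); else branch requires (3*t = 15 ↔ 2*x = 10) ∧ (∀t_1. (((n + 2*t_1 ≥ 20 ∧ x ≤ n + 2) → j + x > 0) ∧ (¬(2*x < -11 ∨ 2*j > 14)))).
Before the if: ((¬(3*x ≥ 2*j + n + 6)) → (n ≠ 2 ∧ (3*t = 15 ↔ 2*x = 10) ∧ (∀t_1. (((n + 2*t_1 ≥ 20 ∧ x ≤ n + 2) → j + x > 0) ∧ (¬(2*x < -11 ∨ 2*j > 14)))))) ∧ (3*x ≥ 2*j + n + 6 → ((3*t = 15 ↔ 2*x = 10) ∧ (∀t_1. (((n + 2*t_1 ≥ 20 ∧ x ≤ n + 2) → j + x > 0) ∧ (¬(2*x < -11 ∨ 2*j > 14))))))
Answer: WP = ((¬(3*x ≥ 2*j + n + 6)) → (n ≠ 2 ∧ (3*t = 15 ↔ 2*x = 10) ∧ (∀t_1. (((n + 2*t_1 ≥ 20 ∧ x ≤ n + 2) → j + x > 0) ∧ (¬(2*x < -11 ∨ 2*j > 14)))))) ∧ (3*x ≥ 2*j + n + 6 → ((3*t = 15 ↔ 2*x = 10) ∧ (∀t_1. (((n + 2*t_1 ≥ 20 ∧ x ≤ n + 2) → j + x > 0) ∧ (¬(2*x < -11 ∨ 2*j > 14))))))


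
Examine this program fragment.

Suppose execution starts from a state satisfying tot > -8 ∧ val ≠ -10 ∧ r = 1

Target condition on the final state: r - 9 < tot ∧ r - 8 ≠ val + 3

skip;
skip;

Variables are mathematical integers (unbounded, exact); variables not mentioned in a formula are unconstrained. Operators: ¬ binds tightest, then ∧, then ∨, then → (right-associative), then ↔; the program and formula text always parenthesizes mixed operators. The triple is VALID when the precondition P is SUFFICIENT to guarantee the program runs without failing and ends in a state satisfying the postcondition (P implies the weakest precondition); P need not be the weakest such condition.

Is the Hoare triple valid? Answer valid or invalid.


Working backward. After the program, the postcondition r - 9 < tot ∧ r - 8 ≠ val + 3 must hold; in canonical form it is r < tot + 9 ∧ r ≠ val + 11.
Before skip: r < tot + 9 ∧ r ≠ val + 11
Before skip: r < tot + 9 ∧ r ≠ val + 11
The weakest precondition is r < tot + 9 ∧ r ≠ val + 11.
Check whether tot > -8 ∧ val ≠ -10 ∧ r = 1 implies it.
Every state satisfying the precondition satisfies the weakest precondition: the implication holds.
Answer: valid


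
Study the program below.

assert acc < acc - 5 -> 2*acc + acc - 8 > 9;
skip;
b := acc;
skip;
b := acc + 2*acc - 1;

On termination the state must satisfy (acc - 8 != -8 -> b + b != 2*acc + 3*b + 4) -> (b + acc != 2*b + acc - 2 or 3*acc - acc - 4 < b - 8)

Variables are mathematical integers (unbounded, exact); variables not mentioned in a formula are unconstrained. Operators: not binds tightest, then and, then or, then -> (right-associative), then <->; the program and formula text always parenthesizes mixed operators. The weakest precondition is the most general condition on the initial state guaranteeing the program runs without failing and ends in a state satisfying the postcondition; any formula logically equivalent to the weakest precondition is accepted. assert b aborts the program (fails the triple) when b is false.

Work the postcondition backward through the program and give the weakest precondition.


Working backward. After the program, the postcondition (acc - 8 != -8 -> b + b != 2*acc + 3*b + 4) -> (b + acc != 2*b + acc - 2 or 3*acc - acc - 4 < b - 8) must hold; in canonical form it is (acc != 0 -> 2*acc + b != -4) -> (b != 2 or 2*acc < b - 4).
Before b := acc + 2*acc - 1: (acc != 0 -> 5*acc != -3) -> (3*acc != 3 or acc > 5)
Before skip: (acc != 0 -> 5*acc != -3) -> (3*acc != 3 or acc > 5)
Before b := acc: (acc != 0 -> 5*acc != -3) -> (3*acc != 3 or acc > 5)
Before skip: (acc != 0 -> 5*acc != -3) -> (3*acc != 3 or acc > 5)
Before assert acc < acc - 5 -> 2*acc + acc - 8 > 9: (acc != 0 -> 5*acc != -3) -> (3*acc != 3 or acc > 5)
Answer: WP = (acc != 0 -> 5*acc != -3) -> (3*acc != 3 or acc > 5)


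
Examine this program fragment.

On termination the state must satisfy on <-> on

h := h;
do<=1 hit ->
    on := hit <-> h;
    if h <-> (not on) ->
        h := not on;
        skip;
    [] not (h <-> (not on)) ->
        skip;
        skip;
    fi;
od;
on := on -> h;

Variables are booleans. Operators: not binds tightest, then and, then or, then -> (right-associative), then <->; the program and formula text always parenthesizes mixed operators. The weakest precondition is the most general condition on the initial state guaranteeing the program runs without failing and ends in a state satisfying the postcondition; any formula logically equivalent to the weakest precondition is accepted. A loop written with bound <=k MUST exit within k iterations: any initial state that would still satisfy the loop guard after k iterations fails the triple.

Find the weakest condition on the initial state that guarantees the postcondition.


Working backward. After the program, the postcondition on <-> on must hold; in canonical form it is true.
Before on := on -> h: true
Before the loop (bound <=1), unroll the exhaustion recursion (WP_0 = exit-now case; WP_j = one more guarded iteration, up to j = 1):
  WP_0: not hit
  WP_1: hit -> (((h <-> (not (hit <-> h))) -> (not hit)) and ((not (h <-> (not (hit <-> h)))) -> (not hit)))
So before the loop: hit -> (((h <-> (not (hit <-> h))) -> (not hit)) and ((not (h <-> (not (hit <-> h)))) -> (not hit)))
Before h := h: hit -> (((h <-> (not (hit <-> h))) -> (not hit)) and ((not (h <-> (not (hit <-> h)))) -> (not hit)))
Answer: WP = hit -> (((h <-> (not (hit <-> h))) -> (not hit)) and ((not (h <-> (not (hit <-> h)))) -> (not hit)))


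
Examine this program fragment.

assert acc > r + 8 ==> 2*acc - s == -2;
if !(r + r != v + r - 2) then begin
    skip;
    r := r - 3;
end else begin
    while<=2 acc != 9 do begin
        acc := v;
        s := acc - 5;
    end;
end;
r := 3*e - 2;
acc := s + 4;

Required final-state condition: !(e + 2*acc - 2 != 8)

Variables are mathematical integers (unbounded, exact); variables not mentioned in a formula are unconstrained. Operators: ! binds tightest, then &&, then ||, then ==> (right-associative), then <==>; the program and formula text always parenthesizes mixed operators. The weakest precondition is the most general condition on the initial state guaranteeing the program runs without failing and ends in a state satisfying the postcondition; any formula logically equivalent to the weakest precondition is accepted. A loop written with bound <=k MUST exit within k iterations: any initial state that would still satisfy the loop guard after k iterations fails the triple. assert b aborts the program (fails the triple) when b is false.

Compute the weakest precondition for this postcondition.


Working backward. After the program, the postcondition !(e + 2*acc - 2 != 8) must hold; in canonical form it is !(2*acc + e != 10).
Before acc := s + 4: !(e + 2*s != 2)
Before r := 3*e - 2: !(e + 2*s != 2)
Then branch requires !(e + 2*s != 2); else branch requires (acc != 9 ==> ((v != 9 ==> ((!(v != 9)) && (!(e + 2*v != 12)))) && ((!(v != 9)) ==> (!(e + 2*v != 12))))) && ((!(acc != 9)) ==> (!(e + 2*s != 2))).
Before the if: ((!(r != v - 2)) ==> (!(e + 2*s != 2))) && (r != v - 2 ==> ((acc != 9 ==> ((v != 9 ==> ((!(v != 9)) && (!(e + 2*v != 12)))) && ((!(v != 9)) ==> (!(e + 2*v != 12))))) && ((!(acc != 9)) ==> (!(e + 2*s != 2)))))
Before assert acc > r + 8 ==> 2*acc - s == -2: (acc > r + 8 ==> 2*acc == s - 2) && ((!(r != v - 2)) ==> (!(e + 2*s != 2))) && (r != v - 2 ==> ((acc != 9 ==> ((v != 9 ==> ((!(v != 9)) && (!(e + 2*v != 12)))) && ((!(v != 9)) ==> (!(e + 2*v != 12))))) && ((!(acc != 9)) ==> (!(e + 2*s != 2)))))
Answer: WP = (acc > r + 8 ==> 2*acc == s - 2) && ((!(r != v - 2)) ==> (!(e + 2*s != 2))) && (r != v - 2 ==> ((acc != 9 ==> ((v != 9 ==> ((!(v != 9)) && (!(e + 2*v != 12)))) && ((!(v != 9)) ==> (!(e + 2*v != 12))))) && ((!(acc != 9)) ==> (!(e + 2*s != 2)))))


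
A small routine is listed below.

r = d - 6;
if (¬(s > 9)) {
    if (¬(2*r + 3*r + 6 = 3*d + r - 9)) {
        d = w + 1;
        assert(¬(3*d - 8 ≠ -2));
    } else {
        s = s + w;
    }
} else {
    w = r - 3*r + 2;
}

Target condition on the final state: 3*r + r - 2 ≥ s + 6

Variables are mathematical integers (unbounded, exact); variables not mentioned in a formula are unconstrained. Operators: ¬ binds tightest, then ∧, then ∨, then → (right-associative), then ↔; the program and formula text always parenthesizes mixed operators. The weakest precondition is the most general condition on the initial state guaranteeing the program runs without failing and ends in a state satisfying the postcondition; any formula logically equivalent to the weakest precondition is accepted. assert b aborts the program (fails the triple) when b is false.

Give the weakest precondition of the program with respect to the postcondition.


Working backward. After the program, the postcondition 3*r + r - 2 ≥ s + 6 must hold; in canonical form it is 4*r ≥ s + 8.
Then branch requires ((¬(4*r = 3*d - 15)) → ((¬(3*w ≠ 3)) ∧ 4*r ≥ s + 8)) ∧ (4*r = 3*d - 15 → 4*r ≥ s + w + 8); else branch requires 4*r ≥ s + 8.
Before the if: ((¬(s > 9)) → (((¬(4*r = 3*d - 15)) → ((¬(3*w ≠ 3)) ∧ 4*r ≥ s + 8)) ∧ (4*r = 3*d - 15 → 4*r ≥ s + w + 8))) ∧ (s > 9 → 4*r ≥ s + 8)
Before r := d - 6: ((¬(s > 9)) → (((¬(d = 9)) → ((¬(3*w ≠ 3)) ∧ 4*d ≥ s + 32)) ∧ (d = 9 → 4*d ≥ s + w + 32))) ∧ (s > 9 → 4*d ≥ s + 32)
Answer: WP = ((¬(s > 9)) → (((¬(d = 9)) → ((¬(3*w ≠ 3)) ∧ 4*d ≥ s + 32)) ∧ (d = 9 → 4*d ≥ s + w + 32))) ∧ (s > 9 → 4*d ≥ s + 32)


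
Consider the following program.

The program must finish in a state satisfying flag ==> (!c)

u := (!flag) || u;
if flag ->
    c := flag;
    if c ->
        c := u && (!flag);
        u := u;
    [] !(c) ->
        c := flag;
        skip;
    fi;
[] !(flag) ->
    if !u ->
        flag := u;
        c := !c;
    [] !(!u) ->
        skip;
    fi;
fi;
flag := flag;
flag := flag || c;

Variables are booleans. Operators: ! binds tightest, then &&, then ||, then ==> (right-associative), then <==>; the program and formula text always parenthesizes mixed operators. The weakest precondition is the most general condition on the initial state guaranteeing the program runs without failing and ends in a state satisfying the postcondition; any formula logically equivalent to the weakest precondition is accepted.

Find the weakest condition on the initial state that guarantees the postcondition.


Working backward. After the program, flag ==> (!c) must hold.
Before flag := flag || c: (flag || c) ==> (!c)
Before flag := flag: (flag || c) ==> (!c)
Then branch requires (flag ==> ((flag || (u && (!flag))) ==> (!(u && (!flag))))) && ((!flag) ==> (flag ==> (!flag))); else branch requires ((!u) ==> ((u || (!c)) ==> c)) && (u ==> ((flag || c) ==> (!c))).
Before the if: (flag ==> ((flag ==> ((flag || (u && (!flag))) ==> (!(u && (!flag))))) && ((!flag) ==> (flag ==> (!flag))))) && ((!flag) ==> (((!u) ==> ((u || (!c)) ==> c)) && (u ==> ((flag || c) ==> (!c)))))
Before u := (!flag) || u: (flag ==> ((flag ==> ((flag || (((!flag) || u) && (!flag))) ==> (!(((!flag) || u) && (!flag))))) && ((!flag) ==> (flag ==> (!flag))))) && ((!flag) ==> (((!((!flag) || u)) ==> (((!flag) || u || (!c)) ==> c)) && (((!flag) || u) ==> ((flag || c) ==> (!c)))))
Answer: WP = (flag ==> ((flag ==> ((flag || (((!flag) || u) && (!flag))) ==> (!(((!flag) || u) && (!flag))))) && ((!flag) ==> (flag ==> (!flag))))) && ((!flag) ==> (((!((!flag) || u)) ==> (((!flag) || u || (!c)) ==> c)) && (((!flag) || u) ==> ((flag || c) ==> (!c)))))


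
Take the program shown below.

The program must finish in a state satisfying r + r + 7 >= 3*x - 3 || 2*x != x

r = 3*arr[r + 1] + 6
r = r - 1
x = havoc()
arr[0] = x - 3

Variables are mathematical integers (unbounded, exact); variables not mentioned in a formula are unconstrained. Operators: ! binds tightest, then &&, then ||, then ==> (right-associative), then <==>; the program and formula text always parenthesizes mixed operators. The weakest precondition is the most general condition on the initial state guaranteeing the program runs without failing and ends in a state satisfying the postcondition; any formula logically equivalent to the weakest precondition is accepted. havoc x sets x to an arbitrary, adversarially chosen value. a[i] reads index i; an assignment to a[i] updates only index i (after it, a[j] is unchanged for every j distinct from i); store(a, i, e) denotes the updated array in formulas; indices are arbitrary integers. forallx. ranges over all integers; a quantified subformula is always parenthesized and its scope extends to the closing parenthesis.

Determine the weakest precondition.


Working backward. After the program, the postcondition r + r + 7 >= 3*x - 3 || 2*x != x must hold; in canonical form it is 2*r >= 3*x - 10 || x != 0.
Before arr[0] := x - 3: 2*r >= 3*x - 10 || x != 0
Before havoc x: forall x_1. (2*r >= 3*x_1 - 10 || x_1 != 0)
Before r := r - 1: forall x_1. (2*r >= 3*x_1 - 8 || x_1 != 0)
Before r := 3*arr[r + 1] + 6: forall x_1. (6*arr[r + 1] >= 3*x_1 - 20 || x_1 != 0)
Answer: WP = forall x_1. (6*arr[r + 1] >= 3*x_1 - 20 || x_1 != 0)


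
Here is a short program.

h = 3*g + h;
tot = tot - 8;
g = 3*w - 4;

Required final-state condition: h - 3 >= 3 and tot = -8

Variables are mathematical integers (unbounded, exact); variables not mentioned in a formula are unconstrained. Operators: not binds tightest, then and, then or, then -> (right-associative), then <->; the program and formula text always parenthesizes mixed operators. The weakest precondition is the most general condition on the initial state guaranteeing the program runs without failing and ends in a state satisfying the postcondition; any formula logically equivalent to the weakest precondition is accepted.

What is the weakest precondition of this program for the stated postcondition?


Working backward. After the program, the postcondition h - 3 >= 3 and tot = -8 must hold; in canonical form it is h >= 6 and tot = -8.
Before g := 3*w - 4: h >= 6 and tot = -8
Before tot := tot - 8: h >= 6 and tot = 0
Before h := 3*g + h: 3*g + h >= 6 and tot = 0
Answer: WP = 3*g + h >= 6 and tot = 0


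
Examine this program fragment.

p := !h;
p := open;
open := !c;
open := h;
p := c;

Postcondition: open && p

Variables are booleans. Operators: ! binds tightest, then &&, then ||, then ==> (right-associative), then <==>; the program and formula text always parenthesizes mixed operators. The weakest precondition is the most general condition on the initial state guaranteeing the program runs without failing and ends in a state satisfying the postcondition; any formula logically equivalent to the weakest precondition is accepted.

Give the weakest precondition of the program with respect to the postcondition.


Working backward. After the program, open && p must hold.
Before p := c: open && c
Before open := h: h && c
Before open := !c: h && c
Before p := open: h && c
Before p := !h: h && c
Answer: WP = h && c
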